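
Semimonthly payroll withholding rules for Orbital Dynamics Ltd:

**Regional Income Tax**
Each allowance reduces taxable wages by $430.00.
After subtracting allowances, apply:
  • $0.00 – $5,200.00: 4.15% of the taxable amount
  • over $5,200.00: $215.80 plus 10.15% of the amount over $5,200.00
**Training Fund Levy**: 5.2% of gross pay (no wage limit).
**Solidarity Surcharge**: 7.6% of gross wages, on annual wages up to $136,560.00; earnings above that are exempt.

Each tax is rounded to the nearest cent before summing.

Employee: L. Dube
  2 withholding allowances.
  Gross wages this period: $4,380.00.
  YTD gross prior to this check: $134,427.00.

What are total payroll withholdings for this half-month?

$535.95

Regional Income Tax: taxable = $4,380.00 − 2×$430.00 = $3,520.00
  4.15% × $3,520.00 = $146.08
Training Fund Levy: 5.2% × $4,380.00 = $227.76
Solidarity Surcharge: cap $136,560.00 − YTD $134,427.00 = $2,133.00 subject; 7.6% × $2,133.00 = $162.11
Total: $146.08 + $227.76 + $162.11 = $535.95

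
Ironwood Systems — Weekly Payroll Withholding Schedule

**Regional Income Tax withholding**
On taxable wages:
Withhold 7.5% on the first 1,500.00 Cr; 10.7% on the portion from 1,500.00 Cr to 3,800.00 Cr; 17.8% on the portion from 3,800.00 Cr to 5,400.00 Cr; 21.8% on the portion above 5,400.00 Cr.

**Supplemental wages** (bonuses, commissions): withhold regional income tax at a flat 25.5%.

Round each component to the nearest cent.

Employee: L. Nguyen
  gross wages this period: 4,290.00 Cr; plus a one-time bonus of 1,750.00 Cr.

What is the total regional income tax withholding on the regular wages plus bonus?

Regional Income Tax: taxable = 4,290.00 Cr
  358.60 Cr + 17.8% × (4,290.00 Cr − 3,800.00 Cr) = 358.60 Cr + 17.8% × 490.00 Cr = 445.82 Cr
Supplemental (25.5% flat on bonus): 25.5% × 1,750.00 Cr = 446.25 Cr
Total regional income tax: 445.82 Cr + 446.25 Cr = 892.07 Cr

892.07 Cr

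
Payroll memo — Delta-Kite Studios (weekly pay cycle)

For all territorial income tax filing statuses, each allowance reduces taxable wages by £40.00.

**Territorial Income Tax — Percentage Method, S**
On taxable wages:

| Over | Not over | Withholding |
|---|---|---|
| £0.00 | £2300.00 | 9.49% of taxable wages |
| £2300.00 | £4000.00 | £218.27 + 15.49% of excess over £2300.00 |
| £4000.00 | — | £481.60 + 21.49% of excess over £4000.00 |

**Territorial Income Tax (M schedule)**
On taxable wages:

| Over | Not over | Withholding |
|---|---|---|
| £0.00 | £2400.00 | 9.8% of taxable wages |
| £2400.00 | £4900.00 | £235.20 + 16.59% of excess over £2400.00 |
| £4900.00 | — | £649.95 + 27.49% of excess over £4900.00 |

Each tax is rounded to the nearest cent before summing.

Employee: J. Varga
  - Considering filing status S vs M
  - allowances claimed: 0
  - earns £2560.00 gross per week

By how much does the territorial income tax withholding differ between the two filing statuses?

Territorial Income Tax (S): taxable = £2560.00
  £218.27 + 15.49% × (£2560.00 − £2300.00) = £218.27 + 15.49% × £260.00 = £258.54
Territorial Income Tax (M): taxable = £2560.00
  £235.20 + 16.59% × (£2560.00 − £2400.00) = £235.20 + 16.59% × £160.00 = £261.74
Difference: |£258.54 − £261.74| = £3.20 (higher under M)

£3.20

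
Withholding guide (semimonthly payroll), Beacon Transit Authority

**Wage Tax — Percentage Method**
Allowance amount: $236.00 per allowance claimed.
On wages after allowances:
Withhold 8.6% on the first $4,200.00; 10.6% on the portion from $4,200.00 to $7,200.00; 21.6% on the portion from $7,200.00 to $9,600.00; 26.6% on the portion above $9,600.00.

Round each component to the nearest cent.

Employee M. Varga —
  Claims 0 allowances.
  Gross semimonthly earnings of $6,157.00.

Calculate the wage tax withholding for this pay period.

Wage Tax: taxable = $6,157.00
  $361.20 + 10.6% × ($6,157.00 − $4,200.00) = $361.20 + 10.6% × $1,957.00 = $568.64

$568.64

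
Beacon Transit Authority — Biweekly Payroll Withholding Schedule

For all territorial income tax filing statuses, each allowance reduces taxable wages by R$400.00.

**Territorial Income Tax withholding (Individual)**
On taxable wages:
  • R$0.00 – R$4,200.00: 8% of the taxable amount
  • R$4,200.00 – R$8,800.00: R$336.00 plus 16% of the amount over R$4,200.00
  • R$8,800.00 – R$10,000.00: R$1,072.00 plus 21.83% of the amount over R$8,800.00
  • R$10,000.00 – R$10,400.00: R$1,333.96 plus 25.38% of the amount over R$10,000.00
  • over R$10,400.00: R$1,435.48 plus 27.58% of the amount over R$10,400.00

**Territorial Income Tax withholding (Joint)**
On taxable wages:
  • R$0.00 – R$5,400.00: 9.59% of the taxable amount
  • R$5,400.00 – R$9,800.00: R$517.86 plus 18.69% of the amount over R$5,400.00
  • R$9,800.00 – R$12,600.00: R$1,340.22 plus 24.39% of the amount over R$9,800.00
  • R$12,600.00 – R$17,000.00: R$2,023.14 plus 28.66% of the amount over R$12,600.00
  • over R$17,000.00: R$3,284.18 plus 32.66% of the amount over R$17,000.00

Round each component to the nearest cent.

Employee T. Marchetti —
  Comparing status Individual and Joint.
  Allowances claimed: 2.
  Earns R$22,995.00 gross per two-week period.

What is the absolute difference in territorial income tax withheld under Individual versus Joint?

R$292.33

Territorial Income Tax (Individual): taxable = R$22,995.00 − 2×R$400.00 = R$22,195.00
  R$1,435.48 + 27.58% × (R$22,195.00 − R$10,400.00) = R$1,435.48 + 27.58% × R$11,795.00 = R$4,688.54
Territorial Income Tax (Joint): taxable = R$22,995.00 − 2×R$400.00 = R$22,195.00
  R$3,284.18 + 32.66% × (R$22,195.00 − R$17,000.00) = R$3,284.18 + 32.66% × R$5,195.00 = R$4,980.87
Difference: |R$4,688.54 − R$4,980.87| = R$292.33 (higher under Joint)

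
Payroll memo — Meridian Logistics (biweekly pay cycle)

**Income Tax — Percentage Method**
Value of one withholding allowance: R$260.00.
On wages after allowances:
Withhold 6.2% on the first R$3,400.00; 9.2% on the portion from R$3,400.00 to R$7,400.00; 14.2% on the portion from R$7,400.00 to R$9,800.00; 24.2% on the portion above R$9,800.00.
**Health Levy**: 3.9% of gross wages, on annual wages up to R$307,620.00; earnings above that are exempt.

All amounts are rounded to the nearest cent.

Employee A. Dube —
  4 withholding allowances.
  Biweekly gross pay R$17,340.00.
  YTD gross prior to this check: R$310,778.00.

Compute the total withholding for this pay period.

R$2,492.60

Income Tax: taxable = R$17,340.00 − 4×R$260.00 = R$16,300.00
  R$919.60 + 24.2% × (R$16,300.00 − R$9,800.00) = R$919.60 + 24.2% × R$6,500.00 = R$2,492.60
Health Levy: YTD R$310,778.00 ≥ cap R$307,620.00 → R$0.00
Total: R$2,492.60 + R$0.00 = R$2,492.60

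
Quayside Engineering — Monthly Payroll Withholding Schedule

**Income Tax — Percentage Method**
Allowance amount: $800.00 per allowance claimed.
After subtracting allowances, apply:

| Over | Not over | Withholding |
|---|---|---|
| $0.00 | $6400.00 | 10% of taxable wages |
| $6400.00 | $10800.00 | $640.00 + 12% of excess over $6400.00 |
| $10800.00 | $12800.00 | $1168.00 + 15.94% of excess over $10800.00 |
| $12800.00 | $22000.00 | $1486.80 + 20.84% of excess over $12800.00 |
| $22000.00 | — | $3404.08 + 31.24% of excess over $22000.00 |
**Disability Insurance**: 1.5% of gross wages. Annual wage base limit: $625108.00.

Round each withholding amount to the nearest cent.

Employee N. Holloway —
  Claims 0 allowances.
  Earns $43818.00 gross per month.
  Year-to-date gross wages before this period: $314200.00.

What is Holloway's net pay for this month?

$32940.71

Income Tax: taxable = $43818.00
  $3404.08 + 31.24% × ($43818.00 − $22000.00) = $3404.08 + 31.24% × $21818.00 = $10220.02
Disability Insurance: 1.5% × $43818.00 = $657.27
Total withheld: $10220.02 + $657.27 = $10877.29
Net pay: $43818.00 − $10877.29 = $32940.71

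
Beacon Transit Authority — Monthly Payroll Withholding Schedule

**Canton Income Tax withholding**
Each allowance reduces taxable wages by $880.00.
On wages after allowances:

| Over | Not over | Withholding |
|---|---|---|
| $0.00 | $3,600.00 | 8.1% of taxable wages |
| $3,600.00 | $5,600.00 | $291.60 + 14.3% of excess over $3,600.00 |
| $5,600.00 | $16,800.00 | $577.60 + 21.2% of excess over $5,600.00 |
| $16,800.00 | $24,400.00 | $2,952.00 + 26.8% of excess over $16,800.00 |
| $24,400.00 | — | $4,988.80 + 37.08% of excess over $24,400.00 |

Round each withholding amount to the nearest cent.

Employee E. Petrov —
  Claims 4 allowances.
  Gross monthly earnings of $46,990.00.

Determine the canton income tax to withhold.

$12,059.96

Canton Income Tax: taxable = $46,990.00 − 4×$880.00 = $43,470.00
  $4,988.80 + 37.08% × ($43,470.00 − $24,400.00) = $4,988.80 + 37.08% × $19,070.00 = $12,059.96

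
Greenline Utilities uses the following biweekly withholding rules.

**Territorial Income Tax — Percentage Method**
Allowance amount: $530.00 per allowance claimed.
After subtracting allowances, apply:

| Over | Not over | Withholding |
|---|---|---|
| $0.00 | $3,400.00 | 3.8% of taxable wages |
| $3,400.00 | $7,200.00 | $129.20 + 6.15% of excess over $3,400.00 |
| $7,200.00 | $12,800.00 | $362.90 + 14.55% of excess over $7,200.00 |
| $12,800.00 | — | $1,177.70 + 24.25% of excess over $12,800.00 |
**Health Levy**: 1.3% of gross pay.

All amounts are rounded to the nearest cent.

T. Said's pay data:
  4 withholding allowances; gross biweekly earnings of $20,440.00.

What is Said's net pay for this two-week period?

Territorial Income Tax: taxable = $20,440.00 − 4×$530.00 = $18,320.00
  $1,177.70 + 24.25% × ($18,320.00 − $12,800.00) = $1,177.70 + 24.25% × $5,520.00 = $2,516.30
Health Levy: 1.3% × $20,440.00 = $265.72
Total withheld: $2,516.30 + $265.72 = $2,782.02
Net pay: $20,440.00 − $2,782.02 = $17,657.98

$17,657.98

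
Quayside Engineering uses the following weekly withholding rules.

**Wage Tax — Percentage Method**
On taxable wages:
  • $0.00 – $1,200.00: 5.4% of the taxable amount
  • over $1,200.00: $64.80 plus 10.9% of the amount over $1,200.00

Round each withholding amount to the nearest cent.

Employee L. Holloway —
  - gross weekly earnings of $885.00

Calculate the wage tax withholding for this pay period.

Wage Tax: taxable = $885.00
  5.4% × $885.00 = $47.79

$47.79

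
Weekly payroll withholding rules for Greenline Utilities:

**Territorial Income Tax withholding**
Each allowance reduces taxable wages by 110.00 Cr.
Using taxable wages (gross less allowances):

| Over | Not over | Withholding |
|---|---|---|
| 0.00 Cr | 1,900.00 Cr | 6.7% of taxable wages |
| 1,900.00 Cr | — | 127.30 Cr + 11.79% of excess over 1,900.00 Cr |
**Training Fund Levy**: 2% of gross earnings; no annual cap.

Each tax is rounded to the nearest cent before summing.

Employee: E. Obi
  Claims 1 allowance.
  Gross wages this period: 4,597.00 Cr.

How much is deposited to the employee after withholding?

Territorial Income Tax: taxable = 4,597.00 Cr − 1×110.00 Cr = 4,487.00 Cr
  127.30 Cr + 11.79% × (4,487.00 Cr − 1,900.00 Cr) = 127.30 Cr + 11.79% × 2,587.00 Cr = 432.31 Cr
Training Fund Levy: 2% × 4,597.00 Cr = 91.94 Cr
Total withheld: 432.31 Cr + 91.94 Cr = 524.25 Cr
Net pay: 4,597.00 Cr − 524.25 Cr = 4,072.75 Cr

4,072.75 Cr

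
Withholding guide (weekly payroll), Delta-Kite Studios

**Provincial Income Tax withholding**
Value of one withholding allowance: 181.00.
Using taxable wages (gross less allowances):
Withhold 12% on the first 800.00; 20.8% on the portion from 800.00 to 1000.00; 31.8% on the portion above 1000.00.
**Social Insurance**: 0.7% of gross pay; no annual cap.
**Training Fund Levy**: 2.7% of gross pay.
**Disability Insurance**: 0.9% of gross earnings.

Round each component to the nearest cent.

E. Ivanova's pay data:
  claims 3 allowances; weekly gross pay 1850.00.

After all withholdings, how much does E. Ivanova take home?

Provincial Income Tax: taxable = 1850.00 − 3×181.00 = 1307.00
  137.60 + 31.8% × (1307.00 − 1000.00) = 137.60 + 31.8% × 307.00 = 235.23
Social Insurance: 0.7% × 1850.00 = 12.95
Training Fund Levy: 2.7% × 1850.00 = 49.95
Disability Insurance: 0.9% × 1850.00 = 16.65
Total withheld: 235.23 + 12.95 + 49.95 + 16.65 = 314.78
Net pay: 1850.00 − 314.78 = 1535.22

1535.22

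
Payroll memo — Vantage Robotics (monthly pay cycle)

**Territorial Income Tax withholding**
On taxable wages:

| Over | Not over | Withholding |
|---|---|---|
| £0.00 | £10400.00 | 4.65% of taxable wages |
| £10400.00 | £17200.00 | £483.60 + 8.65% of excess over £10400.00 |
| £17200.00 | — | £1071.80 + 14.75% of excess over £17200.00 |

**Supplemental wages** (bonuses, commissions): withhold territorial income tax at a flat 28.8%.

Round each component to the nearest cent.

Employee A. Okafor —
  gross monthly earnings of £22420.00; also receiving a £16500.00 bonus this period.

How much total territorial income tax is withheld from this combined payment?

£6593.75

Territorial Income Tax: taxable = £22420.00
  £1071.80 + 14.75% × (£22420.00 − £17200.00) = £1071.80 + 14.75% × £5220.00 = £1841.75
Supplemental (28.8% flat on bonus): 28.8% × £16500.00 = £4752.00
Total territorial income tax: £1841.75 + £4752.00 = £6593.75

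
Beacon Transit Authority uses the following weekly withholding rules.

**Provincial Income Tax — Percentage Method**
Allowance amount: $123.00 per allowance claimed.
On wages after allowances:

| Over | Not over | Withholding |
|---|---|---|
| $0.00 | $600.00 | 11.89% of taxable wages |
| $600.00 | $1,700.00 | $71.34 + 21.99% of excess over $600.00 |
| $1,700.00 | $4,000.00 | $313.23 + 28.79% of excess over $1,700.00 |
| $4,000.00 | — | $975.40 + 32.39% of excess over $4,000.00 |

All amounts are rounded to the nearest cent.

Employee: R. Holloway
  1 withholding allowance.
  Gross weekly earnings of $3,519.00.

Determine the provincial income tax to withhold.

Provincial Income Tax: taxable = $3,519.00 − 1×$123.00 = $3,396.00
  $313.23 + 28.79% × ($3,396.00 − $1,700.00) = $313.23 + 28.79% × $1,696.00 = $801.51

$801.51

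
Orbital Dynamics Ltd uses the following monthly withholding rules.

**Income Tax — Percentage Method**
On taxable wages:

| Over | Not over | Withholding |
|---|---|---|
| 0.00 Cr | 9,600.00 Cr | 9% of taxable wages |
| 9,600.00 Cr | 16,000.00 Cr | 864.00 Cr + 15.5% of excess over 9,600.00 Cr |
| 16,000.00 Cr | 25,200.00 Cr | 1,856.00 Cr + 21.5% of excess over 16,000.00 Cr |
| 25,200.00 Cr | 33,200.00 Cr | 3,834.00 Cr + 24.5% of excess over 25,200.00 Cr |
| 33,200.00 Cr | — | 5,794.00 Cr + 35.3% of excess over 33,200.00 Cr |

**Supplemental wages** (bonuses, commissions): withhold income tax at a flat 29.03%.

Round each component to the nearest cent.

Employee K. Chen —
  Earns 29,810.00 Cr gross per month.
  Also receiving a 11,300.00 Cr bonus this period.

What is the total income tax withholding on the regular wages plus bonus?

8,243.84 Cr

Income Tax: taxable = 29,810.00 Cr
  3,834.00 Cr + 24.5% × (29,810.00 Cr − 25,200.00 Cr) = 3,834.00 Cr + 24.5% × 4,610.00 Cr = 4,963.45 Cr
Supplemental (29.03% flat on bonus): 29.03% × 11,300.00 Cr = 3,280.39 Cr
Total income tax: 4,963.45 Cr + 3,280.39 Cr = 8,243.84 Cr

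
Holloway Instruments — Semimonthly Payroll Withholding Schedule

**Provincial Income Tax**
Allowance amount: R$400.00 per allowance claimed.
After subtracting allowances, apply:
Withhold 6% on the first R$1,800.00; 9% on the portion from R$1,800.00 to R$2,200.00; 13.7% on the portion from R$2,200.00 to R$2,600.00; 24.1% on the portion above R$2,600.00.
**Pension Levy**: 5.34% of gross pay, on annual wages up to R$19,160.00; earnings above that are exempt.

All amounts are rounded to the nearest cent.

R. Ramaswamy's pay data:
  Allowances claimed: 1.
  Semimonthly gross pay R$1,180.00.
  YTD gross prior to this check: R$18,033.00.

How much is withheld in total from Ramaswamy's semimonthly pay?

R$106.98

Provincial Income Tax: taxable = R$1,180.00 − 1×R$400.00 = R$780.00
  6% × R$780.00 = R$46.80
Pension Levy: cap R$19,160.00 − YTD R$18,033.00 = R$1,127.00 subject; 5.34% × R$1,127.00 = R$60.18
Total: R$46.80 + R$60.18 = R$106.98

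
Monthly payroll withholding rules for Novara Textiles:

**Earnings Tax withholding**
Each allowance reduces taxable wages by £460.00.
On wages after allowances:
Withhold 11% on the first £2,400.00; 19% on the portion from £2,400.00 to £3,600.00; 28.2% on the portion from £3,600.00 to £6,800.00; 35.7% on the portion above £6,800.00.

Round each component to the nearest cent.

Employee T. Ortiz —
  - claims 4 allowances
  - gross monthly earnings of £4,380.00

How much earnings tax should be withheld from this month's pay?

Earnings Tax: taxable = £4,380.00 − 4×£460.00 = £2,540.00
  £264.00 + 19% × (£2,540.00 − £2,400.00) = £264.00 + 19% × £140.00 = £290.60

£290.60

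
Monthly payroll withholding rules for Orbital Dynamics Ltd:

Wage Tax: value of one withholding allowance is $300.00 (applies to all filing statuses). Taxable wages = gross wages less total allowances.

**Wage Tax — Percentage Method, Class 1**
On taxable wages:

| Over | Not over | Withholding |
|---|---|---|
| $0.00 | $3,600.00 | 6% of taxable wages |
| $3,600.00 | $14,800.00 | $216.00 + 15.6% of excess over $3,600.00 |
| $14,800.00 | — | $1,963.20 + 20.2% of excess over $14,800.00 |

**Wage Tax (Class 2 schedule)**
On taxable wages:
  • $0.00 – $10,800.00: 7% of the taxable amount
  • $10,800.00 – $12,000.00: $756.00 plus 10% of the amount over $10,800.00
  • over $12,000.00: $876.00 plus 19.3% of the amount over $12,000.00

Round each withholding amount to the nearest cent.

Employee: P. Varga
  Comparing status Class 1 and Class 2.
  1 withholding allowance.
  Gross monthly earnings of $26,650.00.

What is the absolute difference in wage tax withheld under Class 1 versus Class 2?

Wage Tax (Class 1): taxable = $26,650.00 − 1×$300.00 = $26,350.00
  $1,963.20 + 20.2% × ($26,350.00 − $14,800.00) = $1,963.20 + 20.2% × $11,550.00 = $4,296.30
Wage Tax (Class 2): taxable = $26,650.00 − 1×$300.00 = $26,350.00
  $876.00 + 19.3% × ($26,350.00 − $12,000.00) = $876.00 + 19.3% × $14,350.00 = $3,645.55
Difference: |$4,296.30 − $3,645.55| = $650.75 (higher under Class 1)

$650.75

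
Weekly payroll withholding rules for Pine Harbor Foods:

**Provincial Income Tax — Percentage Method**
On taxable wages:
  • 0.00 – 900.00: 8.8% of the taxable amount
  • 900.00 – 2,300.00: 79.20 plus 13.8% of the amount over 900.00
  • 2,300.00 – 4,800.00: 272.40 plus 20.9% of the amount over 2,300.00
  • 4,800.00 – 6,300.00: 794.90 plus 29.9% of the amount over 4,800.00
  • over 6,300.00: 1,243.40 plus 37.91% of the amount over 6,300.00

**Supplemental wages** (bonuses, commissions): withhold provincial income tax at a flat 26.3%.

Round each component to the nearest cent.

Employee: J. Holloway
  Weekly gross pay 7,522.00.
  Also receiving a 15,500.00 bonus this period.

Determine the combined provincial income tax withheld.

5,783.16

Provincial Income Tax: taxable = 7,522.00
  1,243.40 + 37.91% × (7,522.00 − 6,300.00) = 1,243.40 + 37.91% × 1,222.00 = 1,706.66
Supplemental (26.3% flat on bonus): 26.3% × 15,500.00 = 4,076.50
Total provincial income tax: 1,706.66 + 4,076.50 = 5,783.16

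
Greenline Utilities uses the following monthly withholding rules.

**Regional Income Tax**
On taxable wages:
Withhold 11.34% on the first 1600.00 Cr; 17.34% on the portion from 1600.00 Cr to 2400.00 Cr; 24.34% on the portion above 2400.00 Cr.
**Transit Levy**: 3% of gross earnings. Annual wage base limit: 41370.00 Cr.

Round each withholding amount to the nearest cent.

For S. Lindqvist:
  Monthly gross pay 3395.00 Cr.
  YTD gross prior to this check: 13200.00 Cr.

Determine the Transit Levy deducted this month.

101.85 Cr

Transit Levy: 3% × 3395.00 Cr = 101.85 Cr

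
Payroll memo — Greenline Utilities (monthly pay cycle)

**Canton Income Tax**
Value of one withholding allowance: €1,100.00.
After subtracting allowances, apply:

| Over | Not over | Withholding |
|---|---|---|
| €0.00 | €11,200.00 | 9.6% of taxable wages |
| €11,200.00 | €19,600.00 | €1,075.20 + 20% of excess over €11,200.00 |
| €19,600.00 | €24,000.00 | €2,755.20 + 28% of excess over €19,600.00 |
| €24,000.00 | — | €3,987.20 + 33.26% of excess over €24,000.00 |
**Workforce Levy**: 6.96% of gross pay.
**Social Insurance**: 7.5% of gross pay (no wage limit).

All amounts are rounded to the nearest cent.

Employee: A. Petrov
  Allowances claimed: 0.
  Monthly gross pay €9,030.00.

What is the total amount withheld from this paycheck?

€2,172.62

Canton Income Tax: taxable = €9,030.00
  9.6% × €9,030.00 = €866.88
Workforce Levy: 6.96% × €9,030.00 = €628.49
Social Insurance: 7.5% × €9,030.00 = €677.25
Total: €866.88 + €628.49 + €677.25 = €2,172.62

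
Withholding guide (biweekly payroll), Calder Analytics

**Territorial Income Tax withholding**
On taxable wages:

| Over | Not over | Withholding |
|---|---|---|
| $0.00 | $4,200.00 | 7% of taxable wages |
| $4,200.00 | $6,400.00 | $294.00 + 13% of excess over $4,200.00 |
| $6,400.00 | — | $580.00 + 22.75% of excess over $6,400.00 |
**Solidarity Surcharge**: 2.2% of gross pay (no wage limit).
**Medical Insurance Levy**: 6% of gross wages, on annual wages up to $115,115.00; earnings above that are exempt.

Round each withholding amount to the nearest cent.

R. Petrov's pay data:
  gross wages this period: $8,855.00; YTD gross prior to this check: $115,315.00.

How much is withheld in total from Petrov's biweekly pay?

Territorial Income Tax: taxable = $8,855.00
  $580.00 + 22.75% × ($8,855.00 − $6,400.00) = $580.00 + 22.75% × $2,455.00 = $1,138.51
Solidarity Surcharge: 2.2% × $8,855.00 = $194.81
Medical Insurance Levy: YTD $115,315.00 ≥ cap $115,115.00 → $0.00
Total: $1,138.51 + $194.81 + $0.00 = $1,333.32

$1,333.32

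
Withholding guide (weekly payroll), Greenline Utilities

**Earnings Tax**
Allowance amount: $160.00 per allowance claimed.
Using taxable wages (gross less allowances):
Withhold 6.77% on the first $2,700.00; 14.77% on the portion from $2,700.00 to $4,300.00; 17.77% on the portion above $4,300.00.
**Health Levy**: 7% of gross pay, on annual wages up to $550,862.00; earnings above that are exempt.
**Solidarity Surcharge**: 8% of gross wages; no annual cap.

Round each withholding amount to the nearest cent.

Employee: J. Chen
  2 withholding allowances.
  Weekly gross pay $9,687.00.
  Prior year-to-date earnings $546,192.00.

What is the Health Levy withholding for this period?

$326.90

Health Levy: cap $550,862.00 − YTD $546,192.00 = $4,670.00 subject; 7% × $4,670.00 = $326.90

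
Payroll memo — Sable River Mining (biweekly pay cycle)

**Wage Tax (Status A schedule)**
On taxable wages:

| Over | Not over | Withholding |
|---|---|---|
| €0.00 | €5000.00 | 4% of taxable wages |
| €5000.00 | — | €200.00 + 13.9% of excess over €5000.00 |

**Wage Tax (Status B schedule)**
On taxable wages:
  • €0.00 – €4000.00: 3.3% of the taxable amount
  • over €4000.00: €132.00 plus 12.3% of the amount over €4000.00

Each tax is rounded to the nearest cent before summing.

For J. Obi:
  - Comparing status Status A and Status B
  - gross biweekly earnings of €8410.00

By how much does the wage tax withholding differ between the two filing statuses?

Wage Tax (Status A): taxable = €8410.00
  €200.00 + 13.9% × (€8410.00 − €5000.00) = €200.00 + 13.9% × €3410.00 = €673.99
Wage Tax (Status B): taxable = €8410.00
  €132.00 + 12.3% × (€8410.00 − €4000.00) = €132.00 + 12.3% × €4410.00 = €674.43
Difference: |€673.99 − €674.43| = €0.44 (higher under Status B)

€0.44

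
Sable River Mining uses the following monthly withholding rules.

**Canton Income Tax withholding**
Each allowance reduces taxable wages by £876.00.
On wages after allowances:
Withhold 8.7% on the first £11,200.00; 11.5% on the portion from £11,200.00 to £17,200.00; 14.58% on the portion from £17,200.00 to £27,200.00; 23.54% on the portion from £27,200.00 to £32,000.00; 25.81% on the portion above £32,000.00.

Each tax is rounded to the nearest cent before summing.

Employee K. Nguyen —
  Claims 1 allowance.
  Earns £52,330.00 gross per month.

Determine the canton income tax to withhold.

Canton Income Tax: taxable = £52,330.00 − 1×£876.00 = £51,454.00
  £4,252.32 + 25.81% × (£51,454.00 − £32,000.00) = £4,252.32 + 25.81% × £19,454.00 = £9,273.40

£9,273.40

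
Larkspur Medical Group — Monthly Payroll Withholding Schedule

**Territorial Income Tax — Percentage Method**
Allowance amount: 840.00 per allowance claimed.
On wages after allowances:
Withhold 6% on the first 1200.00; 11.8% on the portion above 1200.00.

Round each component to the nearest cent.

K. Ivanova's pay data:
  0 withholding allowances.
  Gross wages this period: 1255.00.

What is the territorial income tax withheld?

Territorial Income Tax: taxable = 1255.00
  72.00 + 11.8% × (1255.00 − 1200.00) = 72.00 + 11.8% × 55.00 = 78.49

78.49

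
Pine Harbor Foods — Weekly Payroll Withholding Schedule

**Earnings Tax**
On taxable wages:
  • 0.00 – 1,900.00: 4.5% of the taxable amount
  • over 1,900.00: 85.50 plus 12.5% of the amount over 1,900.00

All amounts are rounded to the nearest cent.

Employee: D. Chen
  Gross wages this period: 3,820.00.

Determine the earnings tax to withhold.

Earnings Tax: taxable = 3,820.00
  85.50 + 12.5% × (3,820.00 − 1,900.00) = 85.50 + 12.5% × 1,920.00 = 325.50

325.50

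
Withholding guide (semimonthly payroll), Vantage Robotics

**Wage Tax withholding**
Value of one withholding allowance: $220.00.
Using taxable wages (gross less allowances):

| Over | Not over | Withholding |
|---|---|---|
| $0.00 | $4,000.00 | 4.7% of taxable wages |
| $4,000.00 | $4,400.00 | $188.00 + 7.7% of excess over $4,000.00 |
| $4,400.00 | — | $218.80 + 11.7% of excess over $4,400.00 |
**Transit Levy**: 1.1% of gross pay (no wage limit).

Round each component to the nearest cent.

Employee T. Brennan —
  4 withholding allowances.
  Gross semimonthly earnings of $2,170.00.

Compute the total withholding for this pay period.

Wage Tax: taxable = $2,170.00 − 4×$220.00 = $1,290.00
  4.7% × $1,290.00 = $60.63
Transit Levy: 1.1% × $2,170.00 = $23.87
Total: $60.63 + $23.87 = $84.50

$84.50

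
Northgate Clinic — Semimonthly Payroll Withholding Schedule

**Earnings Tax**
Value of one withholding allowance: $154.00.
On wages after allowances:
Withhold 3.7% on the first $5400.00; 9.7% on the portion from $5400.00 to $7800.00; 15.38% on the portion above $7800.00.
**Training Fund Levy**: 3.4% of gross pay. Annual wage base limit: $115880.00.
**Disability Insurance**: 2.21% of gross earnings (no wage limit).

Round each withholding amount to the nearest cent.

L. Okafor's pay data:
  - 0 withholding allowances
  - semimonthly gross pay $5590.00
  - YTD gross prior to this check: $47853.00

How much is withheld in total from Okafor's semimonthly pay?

$531.83

Earnings Tax: taxable = $5590.00
  $199.80 + 9.7% × ($5590.00 − $5400.00) = $199.80 + 9.7% × $190.00 = $218.23
Training Fund Levy: 3.4% × $5590.00 = $190.06
Disability Insurance: 2.21% × $5590.00 = $123.54
Total: $218.23 + $190.06 + $123.54 = $531.83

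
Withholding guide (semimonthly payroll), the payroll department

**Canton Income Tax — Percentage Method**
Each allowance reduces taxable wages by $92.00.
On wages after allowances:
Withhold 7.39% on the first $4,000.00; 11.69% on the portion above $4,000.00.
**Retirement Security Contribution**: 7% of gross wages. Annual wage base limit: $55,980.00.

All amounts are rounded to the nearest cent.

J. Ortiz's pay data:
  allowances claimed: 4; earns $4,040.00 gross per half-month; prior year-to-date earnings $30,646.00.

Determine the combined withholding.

$554.16

Canton Income Tax: taxable = $4,040.00 − 4×$92.00 = $3,672.00
  7.39% × $3,672.00 = $271.36
Retirement Security Contribution: 7% × $4,040.00 = $282.80
Total: $271.36 + $282.80 = $554.16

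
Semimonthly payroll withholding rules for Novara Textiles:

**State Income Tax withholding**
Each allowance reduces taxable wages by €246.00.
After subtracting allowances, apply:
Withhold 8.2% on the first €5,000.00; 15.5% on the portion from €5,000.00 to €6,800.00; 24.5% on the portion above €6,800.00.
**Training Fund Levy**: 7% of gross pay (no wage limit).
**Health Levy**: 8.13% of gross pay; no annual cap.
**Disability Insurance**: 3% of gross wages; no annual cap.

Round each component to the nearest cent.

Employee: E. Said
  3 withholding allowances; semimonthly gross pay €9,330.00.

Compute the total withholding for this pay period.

€2,819.57

State Income Tax: taxable = €9,330.00 − 3×€246.00 = €8,592.00
  €689.00 + 24.5% × (€8,592.00 − €6,800.00) = €689.00 + 24.5% × €1,792.00 = €1,128.04
Training Fund Levy: 7% × €9,330.00 = €653.10
Health Levy: 8.13% × €9,330.00 = €758.53
Disability Insurance: 3% × €9,330.00 = €279.90
Total: €1,128.04 + €653.10 + €758.53 + €279.90 = €2,819.57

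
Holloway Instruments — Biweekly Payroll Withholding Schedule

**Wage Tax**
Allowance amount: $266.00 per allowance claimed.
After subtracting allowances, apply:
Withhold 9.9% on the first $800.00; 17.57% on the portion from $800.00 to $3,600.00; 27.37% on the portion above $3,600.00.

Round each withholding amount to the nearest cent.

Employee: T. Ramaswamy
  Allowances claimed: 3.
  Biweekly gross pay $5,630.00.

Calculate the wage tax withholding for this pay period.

Wage Tax: taxable = $5,630.00 − 3×$266.00 = $4,832.00
  $571.16 + 27.37% × ($4,832.00 − $3,600.00) = $571.16 + 27.37% × $1,232.00 = $908.36

$908.36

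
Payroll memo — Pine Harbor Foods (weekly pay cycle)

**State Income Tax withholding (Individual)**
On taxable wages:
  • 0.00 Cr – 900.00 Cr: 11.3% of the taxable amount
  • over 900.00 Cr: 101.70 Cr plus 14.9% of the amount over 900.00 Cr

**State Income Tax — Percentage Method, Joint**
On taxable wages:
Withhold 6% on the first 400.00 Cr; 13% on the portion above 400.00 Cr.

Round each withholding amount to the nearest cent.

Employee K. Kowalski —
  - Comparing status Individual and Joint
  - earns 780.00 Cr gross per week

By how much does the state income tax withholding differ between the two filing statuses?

State Income Tax (Individual): taxable = 780.00 Cr
  11.3% × 780.00 Cr = 88.14 Cr
State Income Tax (Joint): taxable = 780.00 Cr
  24.00 Cr + 13% × (780.00 Cr − 400.00 Cr) = 24.00 Cr + 13% × 380.00 Cr = 73.40 Cr
Difference: |88.14 Cr − 73.40 Cr| = 14.74 Cr (higher under Individual)

14.74 Cr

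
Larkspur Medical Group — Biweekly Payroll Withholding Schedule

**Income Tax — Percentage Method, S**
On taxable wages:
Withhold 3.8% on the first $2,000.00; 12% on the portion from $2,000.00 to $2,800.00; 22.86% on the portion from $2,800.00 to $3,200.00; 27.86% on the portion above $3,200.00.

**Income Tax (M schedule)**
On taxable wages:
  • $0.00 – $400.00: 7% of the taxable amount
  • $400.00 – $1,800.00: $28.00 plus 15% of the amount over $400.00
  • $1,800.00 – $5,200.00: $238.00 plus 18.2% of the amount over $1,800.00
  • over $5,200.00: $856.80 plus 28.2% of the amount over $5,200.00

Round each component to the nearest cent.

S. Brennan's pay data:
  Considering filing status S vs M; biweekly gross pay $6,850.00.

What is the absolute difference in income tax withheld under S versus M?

$41.77

Income Tax (S): taxable = $6,850.00
  $263.44 + 27.86% × ($6,850.00 − $3,200.00) = $263.44 + 27.86% × $3,650.00 = $1,280.33
Income Tax (M): taxable = $6,850.00
  $856.80 + 28.2% × ($6,850.00 − $5,200.00) = $856.80 + 28.2% × $1,650.00 = $1,322.10
Difference: |$1,280.33 − $1,322.10| = $41.77 (higher under M)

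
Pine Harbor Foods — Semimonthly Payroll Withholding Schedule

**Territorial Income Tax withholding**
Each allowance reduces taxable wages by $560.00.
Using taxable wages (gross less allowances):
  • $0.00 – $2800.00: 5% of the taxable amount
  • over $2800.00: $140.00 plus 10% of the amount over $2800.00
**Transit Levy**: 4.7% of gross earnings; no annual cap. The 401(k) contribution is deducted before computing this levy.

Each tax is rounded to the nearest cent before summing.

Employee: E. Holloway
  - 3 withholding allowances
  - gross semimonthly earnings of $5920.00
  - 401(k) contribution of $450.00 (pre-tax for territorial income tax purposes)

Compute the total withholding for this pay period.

Territorial Income Tax: taxable = $5920.00 − $450.00 − 3×$560.00 = $3790.00
  $140.00 + 10% × ($3790.00 − $2800.00) = $140.00 + 10% × $990.00 = $239.00
Transit Levy: 4.7% × $5470.00 = $257.09
Total: $239.00 + $257.09 = $496.09

$496.09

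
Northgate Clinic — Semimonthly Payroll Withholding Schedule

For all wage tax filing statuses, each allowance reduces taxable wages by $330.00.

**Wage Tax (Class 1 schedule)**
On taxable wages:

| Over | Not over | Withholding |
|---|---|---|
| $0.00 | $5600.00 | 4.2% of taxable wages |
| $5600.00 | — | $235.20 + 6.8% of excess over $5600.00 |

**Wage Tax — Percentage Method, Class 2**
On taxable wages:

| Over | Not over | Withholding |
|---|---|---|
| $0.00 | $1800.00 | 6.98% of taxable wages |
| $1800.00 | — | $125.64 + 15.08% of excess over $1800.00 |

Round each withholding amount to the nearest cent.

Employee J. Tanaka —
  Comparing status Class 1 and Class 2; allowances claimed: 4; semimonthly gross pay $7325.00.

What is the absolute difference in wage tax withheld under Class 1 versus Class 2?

Wage Tax (Class 1): taxable = $7325.00 − 4×$330.00 = $6005.00
  $235.20 + 6.8% × ($6005.00 − $5600.00) = $235.20 + 6.8% × $405.00 = $262.74
Wage Tax (Class 2): taxable = $7325.00 − 4×$330.00 = $6005.00
  $125.64 + 15.08% × ($6005.00 − $1800.00) = $125.64 + 15.08% × $4205.00 = $759.75
Difference: |$262.74 − $759.75| = $497.01 (higher under Class 2)

$497.01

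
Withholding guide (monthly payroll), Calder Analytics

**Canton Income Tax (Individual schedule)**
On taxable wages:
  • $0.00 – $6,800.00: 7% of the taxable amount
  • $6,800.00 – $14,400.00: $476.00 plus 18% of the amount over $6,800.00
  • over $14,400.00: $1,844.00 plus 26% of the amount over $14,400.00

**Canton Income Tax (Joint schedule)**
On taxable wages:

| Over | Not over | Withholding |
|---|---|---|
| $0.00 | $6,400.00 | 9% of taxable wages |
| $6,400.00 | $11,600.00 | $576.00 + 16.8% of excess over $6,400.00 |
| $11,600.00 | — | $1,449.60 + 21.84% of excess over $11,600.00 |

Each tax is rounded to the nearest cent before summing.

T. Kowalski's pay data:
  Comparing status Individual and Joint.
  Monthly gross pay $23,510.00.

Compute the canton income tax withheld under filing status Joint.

$4,050.74

Canton Income Tax (Joint): taxable = $23,510.00
  $1,449.60 + 21.84% × ($23,510.00 − $11,600.00) = $1,449.60 + 21.84% × $11,910.00 = $4,050.74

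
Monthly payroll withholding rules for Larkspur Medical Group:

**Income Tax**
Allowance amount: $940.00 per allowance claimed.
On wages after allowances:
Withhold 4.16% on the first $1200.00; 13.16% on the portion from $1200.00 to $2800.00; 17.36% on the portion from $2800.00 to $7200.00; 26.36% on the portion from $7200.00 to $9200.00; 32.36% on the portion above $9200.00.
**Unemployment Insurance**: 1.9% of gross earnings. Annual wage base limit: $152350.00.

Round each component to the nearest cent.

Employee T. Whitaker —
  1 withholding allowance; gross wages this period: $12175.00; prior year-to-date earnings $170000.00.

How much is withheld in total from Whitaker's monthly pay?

$2210.05

Income Tax: taxable = $12175.00 − 1×$940.00 = $11235.00
  $1551.52 + 32.36% × ($11235.00 − $9200.00) = $1551.52 + 32.36% × $2035.00 = $2210.05
Unemployment Insurance: YTD $170000.00 ≥ cap $152350.00 → $0.00
Total: $2210.05 + $0.00 = $2210.05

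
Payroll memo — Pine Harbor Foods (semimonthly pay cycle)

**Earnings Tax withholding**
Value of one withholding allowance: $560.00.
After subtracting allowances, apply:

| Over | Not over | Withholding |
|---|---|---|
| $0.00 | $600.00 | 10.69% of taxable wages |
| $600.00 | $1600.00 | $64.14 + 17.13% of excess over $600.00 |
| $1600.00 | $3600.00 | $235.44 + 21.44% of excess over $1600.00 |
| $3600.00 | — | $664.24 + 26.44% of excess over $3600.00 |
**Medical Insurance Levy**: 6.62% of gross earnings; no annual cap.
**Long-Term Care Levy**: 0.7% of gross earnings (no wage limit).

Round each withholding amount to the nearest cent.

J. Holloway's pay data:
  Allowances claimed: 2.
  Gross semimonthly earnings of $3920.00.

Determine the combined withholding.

$779.66

Earnings Tax: taxable = $3920.00 − 2×$560.00 = $2800.00
  $235.44 + 21.44% × ($2800.00 − $1600.00) = $235.44 + 21.44% × $1200.00 = $492.72
Medical Insurance Levy: 6.62% × $3920.00 = $259.50
Long-Term Care Levy: 0.7% × $3920.00 = $27.44
Total: $492.72 + $259.50 + $27.44 = $779.66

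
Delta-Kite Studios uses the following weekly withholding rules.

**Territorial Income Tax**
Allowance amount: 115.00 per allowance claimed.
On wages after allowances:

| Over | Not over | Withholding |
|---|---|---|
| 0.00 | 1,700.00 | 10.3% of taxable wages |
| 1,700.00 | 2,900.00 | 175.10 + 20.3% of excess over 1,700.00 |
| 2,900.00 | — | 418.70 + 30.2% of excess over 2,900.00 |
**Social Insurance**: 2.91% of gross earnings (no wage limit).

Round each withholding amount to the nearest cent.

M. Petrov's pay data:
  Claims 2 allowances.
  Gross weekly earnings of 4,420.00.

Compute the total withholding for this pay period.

936.90

Territorial Income Tax: taxable = 4,420.00 − 2×115.00 = 4,190.00
  418.70 + 30.2% × (4,190.00 − 2,900.00) = 418.70 + 30.2% × 1,290.00 = 808.28
Social Insurance: 2.91% × 4,420.00 = 128.62
Total: 808.28 + 128.62 = 936.90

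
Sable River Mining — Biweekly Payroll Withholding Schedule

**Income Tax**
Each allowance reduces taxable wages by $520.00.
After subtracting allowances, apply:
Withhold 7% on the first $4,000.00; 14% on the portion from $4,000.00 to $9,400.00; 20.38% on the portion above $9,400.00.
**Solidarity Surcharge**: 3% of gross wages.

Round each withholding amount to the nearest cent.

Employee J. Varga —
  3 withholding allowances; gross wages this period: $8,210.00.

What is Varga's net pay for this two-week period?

$7,312.70

Income Tax: taxable = $8,210.00 − 3×$520.00 = $6,650.00
  $280.00 + 14% × ($6,650.00 − $4,000.00) = $280.00 + 14% × $2,650.00 = $651.00
Solidarity Surcharge: 3% × $8,210.00 = $246.30
Total withheld: $651.00 + $246.30 = $897.30
Net pay: $8,210.00 − $897.30 = $7,312.70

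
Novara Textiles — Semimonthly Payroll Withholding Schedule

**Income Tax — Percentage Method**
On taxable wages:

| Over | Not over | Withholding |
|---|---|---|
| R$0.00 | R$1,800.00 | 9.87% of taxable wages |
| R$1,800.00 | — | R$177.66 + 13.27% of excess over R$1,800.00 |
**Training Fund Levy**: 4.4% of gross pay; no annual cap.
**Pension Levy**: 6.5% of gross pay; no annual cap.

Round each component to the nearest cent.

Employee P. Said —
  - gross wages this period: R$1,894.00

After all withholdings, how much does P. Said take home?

Income Tax: taxable = R$1,894.00
  R$177.66 + 13.27% × (R$1,894.00 − R$1,800.00) = R$177.66 + 13.27% × R$94.00 = R$190.13
Training Fund Levy: 4.4% × R$1,894.00 = R$83.34
Pension Levy: 6.5% × R$1,894.00 = R$123.11
Total withheld: R$190.13 + R$83.34 + R$123.11 = R$396.58
Net pay: R$1,894.00 − R$396.58 = R$1,497.42

R$1,497.42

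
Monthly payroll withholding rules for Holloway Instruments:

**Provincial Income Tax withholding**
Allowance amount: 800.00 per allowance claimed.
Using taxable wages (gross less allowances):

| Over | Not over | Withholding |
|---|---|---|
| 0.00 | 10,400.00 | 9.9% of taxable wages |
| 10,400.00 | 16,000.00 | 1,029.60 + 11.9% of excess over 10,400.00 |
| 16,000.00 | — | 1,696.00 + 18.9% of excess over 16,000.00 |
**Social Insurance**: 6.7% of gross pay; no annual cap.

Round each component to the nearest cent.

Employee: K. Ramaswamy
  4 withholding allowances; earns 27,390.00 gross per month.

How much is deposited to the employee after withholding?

Provincial Income Tax: taxable = 27,390.00 − 4×800.00 = 24,190.00
  1,696.00 + 18.9% × (24,190.00 − 16,000.00) = 1,696.00 + 18.9% × 8,190.00 = 3,243.91
Social Insurance: 6.7% × 27,390.00 = 1,835.13
Total withheld: 3,243.91 + 1,835.13 = 5,079.04
Net pay: 27,390.00 − 5,079.04 = 22,310.96

22,310.96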